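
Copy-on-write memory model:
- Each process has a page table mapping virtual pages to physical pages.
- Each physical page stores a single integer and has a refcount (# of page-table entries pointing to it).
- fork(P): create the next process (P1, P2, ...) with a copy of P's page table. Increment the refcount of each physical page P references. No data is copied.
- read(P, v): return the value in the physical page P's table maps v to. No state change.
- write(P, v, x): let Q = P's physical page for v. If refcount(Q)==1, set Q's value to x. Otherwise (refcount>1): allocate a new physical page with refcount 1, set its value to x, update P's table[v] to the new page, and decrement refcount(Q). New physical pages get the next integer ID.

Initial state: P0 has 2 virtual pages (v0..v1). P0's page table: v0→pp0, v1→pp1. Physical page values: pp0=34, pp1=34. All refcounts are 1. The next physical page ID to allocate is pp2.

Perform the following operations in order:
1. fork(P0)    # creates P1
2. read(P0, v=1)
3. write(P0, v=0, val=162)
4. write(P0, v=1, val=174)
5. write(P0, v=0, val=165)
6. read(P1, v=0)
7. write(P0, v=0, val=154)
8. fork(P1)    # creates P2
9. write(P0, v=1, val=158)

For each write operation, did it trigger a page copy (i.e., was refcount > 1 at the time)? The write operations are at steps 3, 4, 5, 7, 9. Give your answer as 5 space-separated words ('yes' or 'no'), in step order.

Op 1: fork(P0) -> P1. 2 ppages; refcounts: pp0:2 pp1:2
Op 2: read(P0, v1) -> 34. No state change.
Op 3: write(P0, v0, 162). refcount(pp0)=2>1 -> COPY to pp2. 3 ppages; refcounts: pp0:1 pp1:2 pp2:1
Op 4: write(P0, v1, 174). refcount(pp1)=2>1 -> COPY to pp3. 4 ppages; refcounts: pp0:1 pp1:1 pp2:1 pp3:1
Op 5: write(P0, v0, 165). refcount(pp2)=1 -> write in place. 4 ppages; refcounts: pp0:1 pp1:1 pp2:1 pp3:1
Op 6: read(P1, v0) -> 34. No state change.
Op 7: write(P0, v0, 154). refcount(pp2)=1 -> write in place. 4 ppages; refcounts: pp0:1 pp1:1 pp2:1 pp3:1
Op 8: fork(P1) -> P2. 4 ppages; refcounts: pp0:2 pp1:2 pp2:1 pp3:1
Op 9: write(P0, v1, 158). refcount(pp3)=1 -> write in place. 4 ppages; refcounts: pp0:2 pp1:2 pp2:1 pp3:1

yes yes no no no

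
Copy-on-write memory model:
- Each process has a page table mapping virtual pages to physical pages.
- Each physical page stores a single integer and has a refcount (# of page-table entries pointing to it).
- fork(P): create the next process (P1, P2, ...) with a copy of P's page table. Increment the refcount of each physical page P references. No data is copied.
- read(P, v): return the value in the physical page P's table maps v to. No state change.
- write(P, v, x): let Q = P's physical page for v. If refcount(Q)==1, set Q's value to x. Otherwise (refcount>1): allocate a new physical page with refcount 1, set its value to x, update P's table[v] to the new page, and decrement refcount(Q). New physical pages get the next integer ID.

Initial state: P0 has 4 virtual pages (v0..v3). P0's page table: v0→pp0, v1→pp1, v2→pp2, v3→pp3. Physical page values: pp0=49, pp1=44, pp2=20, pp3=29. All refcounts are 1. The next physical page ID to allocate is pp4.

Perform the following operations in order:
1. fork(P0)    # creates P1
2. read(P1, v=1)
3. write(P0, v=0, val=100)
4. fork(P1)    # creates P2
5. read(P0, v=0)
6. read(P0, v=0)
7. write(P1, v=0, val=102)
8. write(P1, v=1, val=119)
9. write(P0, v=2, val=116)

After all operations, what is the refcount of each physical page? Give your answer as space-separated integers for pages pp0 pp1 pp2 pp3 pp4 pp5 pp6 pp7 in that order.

Answer: 1 2 2 3 1 1 1 1

Derivation:
Op 1: fork(P0) -> P1. 4 ppages; refcounts: pp0:2 pp1:2 pp2:2 pp3:2
Op 2: read(P1, v1) -> 44. No state change.
Op 3: write(P0, v0, 100). refcount(pp0)=2>1 -> COPY to pp4. 5 ppages; refcounts: pp0:1 pp1:2 pp2:2 pp3:2 pp4:1
Op 4: fork(P1) -> P2. 5 ppages; refcounts: pp0:2 pp1:3 pp2:3 pp3:3 pp4:1
Op 5: read(P0, v0) -> 100. No state change.
Op 6: read(P0, v0) -> 100. No state change.
Op 7: write(P1, v0, 102). refcount(pp0)=2>1 -> COPY to pp5. 6 ppages; refcounts: pp0:1 pp1:3 pp2:3 pp3:3 pp4:1 pp5:1
Op 8: write(P1, v1, 119). refcount(pp1)=3>1 -> COPY to pp6. 7 ppages; refcounts: pp0:1 pp1:2 pp2:3 pp3:3 pp4:1 pp5:1 pp6:1
Op 9: write(P0, v2, 116). refcount(pp2)=3>1 -> COPY to pp7. 8 ppages; refcounts: pp0:1 pp1:2 pp2:2 pp3:3 pp4:1 pp5:1 pp6:1 pp7:1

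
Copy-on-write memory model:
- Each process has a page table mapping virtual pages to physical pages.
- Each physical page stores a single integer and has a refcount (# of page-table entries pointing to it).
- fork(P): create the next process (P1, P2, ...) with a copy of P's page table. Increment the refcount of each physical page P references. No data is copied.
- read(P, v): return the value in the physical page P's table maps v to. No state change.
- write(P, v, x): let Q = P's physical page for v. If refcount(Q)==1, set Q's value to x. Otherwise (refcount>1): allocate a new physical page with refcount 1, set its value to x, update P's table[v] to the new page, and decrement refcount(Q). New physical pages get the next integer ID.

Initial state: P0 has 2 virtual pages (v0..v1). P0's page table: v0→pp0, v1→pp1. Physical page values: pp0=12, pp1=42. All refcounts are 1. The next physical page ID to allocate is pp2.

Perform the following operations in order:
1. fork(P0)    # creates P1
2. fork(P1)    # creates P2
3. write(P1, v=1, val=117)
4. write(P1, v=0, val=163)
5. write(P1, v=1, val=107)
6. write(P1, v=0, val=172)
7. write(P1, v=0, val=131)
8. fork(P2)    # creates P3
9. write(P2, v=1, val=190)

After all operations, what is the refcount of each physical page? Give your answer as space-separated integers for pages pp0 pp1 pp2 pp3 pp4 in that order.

Op 1: fork(P0) -> P1. 2 ppages; refcounts: pp0:2 pp1:2
Op 2: fork(P1) -> P2. 2 ppages; refcounts: pp0:3 pp1:3
Op 3: write(P1, v1, 117). refcount(pp1)=3>1 -> COPY to pp2. 3 ppages; refcounts: pp0:3 pp1:2 pp2:1
Op 4: write(P1, v0, 163). refcount(pp0)=3>1 -> COPY to pp3. 4 ppages; refcounts: pp0:2 pp1:2 pp2:1 pp3:1
Op 5: write(P1, v1, 107). refcount(pp2)=1 -> write in place. 4 ppages; refcounts: pp0:2 pp1:2 pp2:1 pp3:1
Op 6: write(P1, v0, 172). refcount(pp3)=1 -> write in place. 4 ppages; refcounts: pp0:2 pp1:2 pp2:1 pp3:1
Op 7: write(P1, v0, 131). refcount(pp3)=1 -> write in place. 4 ppages; refcounts: pp0:2 pp1:2 pp2:1 pp3:1
Op 8: fork(P2) -> P3. 4 ppages; refcounts: pp0:3 pp1:3 pp2:1 pp3:1
Op 9: write(P2, v1, 190). refcount(pp1)=3>1 -> COPY to pp4. 5 ppages; refcounts: pp0:3 pp1:2 pp2:1 pp3:1 pp4:1

Answer: 3 2 1 1 1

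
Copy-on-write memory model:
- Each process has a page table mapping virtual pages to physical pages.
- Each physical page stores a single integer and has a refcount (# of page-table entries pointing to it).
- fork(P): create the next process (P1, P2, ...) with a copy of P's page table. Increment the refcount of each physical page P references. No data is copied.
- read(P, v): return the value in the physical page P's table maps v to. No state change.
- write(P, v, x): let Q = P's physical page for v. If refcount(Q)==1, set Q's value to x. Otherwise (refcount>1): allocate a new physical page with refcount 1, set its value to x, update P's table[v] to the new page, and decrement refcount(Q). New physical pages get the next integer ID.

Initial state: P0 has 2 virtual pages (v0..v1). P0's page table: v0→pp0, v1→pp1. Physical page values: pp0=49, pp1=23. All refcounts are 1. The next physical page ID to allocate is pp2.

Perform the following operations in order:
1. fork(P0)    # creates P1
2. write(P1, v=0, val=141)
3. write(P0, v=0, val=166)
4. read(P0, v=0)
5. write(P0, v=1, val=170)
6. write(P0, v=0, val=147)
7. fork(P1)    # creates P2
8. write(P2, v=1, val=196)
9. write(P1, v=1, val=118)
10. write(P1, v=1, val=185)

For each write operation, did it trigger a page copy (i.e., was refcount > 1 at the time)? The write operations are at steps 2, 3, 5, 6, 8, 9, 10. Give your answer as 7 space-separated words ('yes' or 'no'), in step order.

Op 1: fork(P0) -> P1. 2 ppages; refcounts: pp0:2 pp1:2
Op 2: write(P1, v0, 141). refcount(pp0)=2>1 -> COPY to pp2. 3 ppages; refcounts: pp0:1 pp1:2 pp2:1
Op 3: write(P0, v0, 166). refcount(pp0)=1 -> write in place. 3 ppages; refcounts: pp0:1 pp1:2 pp2:1
Op 4: read(P0, v0) -> 166. No state change.
Op 5: write(P0, v1, 170). refcount(pp1)=2>1 -> COPY to pp3. 4 ppages; refcounts: pp0:1 pp1:1 pp2:1 pp3:1
Op 6: write(P0, v0, 147). refcount(pp0)=1 -> write in place. 4 ppages; refcounts: pp0:1 pp1:1 pp2:1 pp3:1
Op 7: fork(P1) -> P2. 4 ppages; refcounts: pp0:1 pp1:2 pp2:2 pp3:1
Op 8: write(P2, v1, 196). refcount(pp1)=2>1 -> COPY to pp4. 5 ppages; refcounts: pp0:1 pp1:1 pp2:2 pp3:1 pp4:1
Op 9: write(P1, v1, 118). refcount(pp1)=1 -> write in place. 5 ppages; refcounts: pp0:1 pp1:1 pp2:2 pp3:1 pp4:1
Op 10: write(P1, v1, 185). refcount(pp1)=1 -> write in place. 5 ppages; refcounts: pp0:1 pp1:1 pp2:2 pp3:1 pp4:1

yes no yes no yes no no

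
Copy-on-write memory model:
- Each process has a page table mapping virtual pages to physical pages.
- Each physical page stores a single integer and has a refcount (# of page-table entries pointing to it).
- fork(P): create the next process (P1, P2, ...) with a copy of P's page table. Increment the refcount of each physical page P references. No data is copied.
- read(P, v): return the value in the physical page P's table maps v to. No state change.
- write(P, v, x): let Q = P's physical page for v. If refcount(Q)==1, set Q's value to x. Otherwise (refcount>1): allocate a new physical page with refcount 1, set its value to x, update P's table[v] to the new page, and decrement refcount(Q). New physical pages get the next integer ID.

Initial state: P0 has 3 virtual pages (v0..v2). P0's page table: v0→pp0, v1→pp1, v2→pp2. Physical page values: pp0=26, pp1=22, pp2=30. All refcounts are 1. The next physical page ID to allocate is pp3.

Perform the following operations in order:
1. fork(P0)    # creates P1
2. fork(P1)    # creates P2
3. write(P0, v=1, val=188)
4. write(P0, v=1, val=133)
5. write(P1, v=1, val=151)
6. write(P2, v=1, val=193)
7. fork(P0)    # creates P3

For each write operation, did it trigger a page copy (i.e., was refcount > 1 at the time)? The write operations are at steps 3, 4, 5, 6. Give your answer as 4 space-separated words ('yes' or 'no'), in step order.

Op 1: fork(P0) -> P1. 3 ppages; refcounts: pp0:2 pp1:2 pp2:2
Op 2: fork(P1) -> P2. 3 ppages; refcounts: pp0:3 pp1:3 pp2:3
Op 3: write(P0, v1, 188). refcount(pp1)=3>1 -> COPY to pp3. 4 ppages; refcounts: pp0:3 pp1:2 pp2:3 pp3:1
Op 4: write(P0, v1, 133). refcount(pp3)=1 -> write in place. 4 ppages; refcounts: pp0:3 pp1:2 pp2:3 pp3:1
Op 5: write(P1, v1, 151). refcount(pp1)=2>1 -> COPY to pp4. 5 ppages; refcounts: pp0:3 pp1:1 pp2:3 pp3:1 pp4:1
Op 6: write(P2, v1, 193). refcount(pp1)=1 -> write in place. 5 ppages; refcounts: pp0:3 pp1:1 pp2:3 pp3:1 pp4:1
Op 7: fork(P0) -> P3. 5 ppages; refcounts: pp0:4 pp1:1 pp2:4 pp3:2 pp4:1

yes no yes no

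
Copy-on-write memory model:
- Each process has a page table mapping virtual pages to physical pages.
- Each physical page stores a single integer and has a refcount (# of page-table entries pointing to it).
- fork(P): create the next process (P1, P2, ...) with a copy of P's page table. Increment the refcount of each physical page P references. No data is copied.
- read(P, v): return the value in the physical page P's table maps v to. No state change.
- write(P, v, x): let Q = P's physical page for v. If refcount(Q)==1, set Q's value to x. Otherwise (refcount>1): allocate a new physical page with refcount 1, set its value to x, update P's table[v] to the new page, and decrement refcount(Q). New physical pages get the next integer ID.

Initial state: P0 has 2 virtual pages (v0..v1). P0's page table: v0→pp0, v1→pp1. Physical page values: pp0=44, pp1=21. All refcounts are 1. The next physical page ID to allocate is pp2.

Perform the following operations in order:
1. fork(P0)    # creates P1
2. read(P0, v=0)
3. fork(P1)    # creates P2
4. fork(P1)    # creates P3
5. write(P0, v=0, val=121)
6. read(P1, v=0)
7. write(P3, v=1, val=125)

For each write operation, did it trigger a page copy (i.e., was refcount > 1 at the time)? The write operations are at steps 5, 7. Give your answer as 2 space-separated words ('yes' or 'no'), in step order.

Op 1: fork(P0) -> P1. 2 ppages; refcounts: pp0:2 pp1:2
Op 2: read(P0, v0) -> 44. No state change.
Op 3: fork(P1) -> P2. 2 ppages; refcounts: pp0:3 pp1:3
Op 4: fork(P1) -> P3. 2 ppages; refcounts: pp0:4 pp1:4
Op 5: write(P0, v0, 121). refcount(pp0)=4>1 -> COPY to pp2. 3 ppages; refcounts: pp0:3 pp1:4 pp2:1
Op 6: read(P1, v0) -> 44. No state change.
Op 7: write(P3, v1, 125). refcount(pp1)=4>1 -> COPY to pp3. 4 ppages; refcounts: pp0:3 pp1:3 pp2:1 pp3:1

yes yes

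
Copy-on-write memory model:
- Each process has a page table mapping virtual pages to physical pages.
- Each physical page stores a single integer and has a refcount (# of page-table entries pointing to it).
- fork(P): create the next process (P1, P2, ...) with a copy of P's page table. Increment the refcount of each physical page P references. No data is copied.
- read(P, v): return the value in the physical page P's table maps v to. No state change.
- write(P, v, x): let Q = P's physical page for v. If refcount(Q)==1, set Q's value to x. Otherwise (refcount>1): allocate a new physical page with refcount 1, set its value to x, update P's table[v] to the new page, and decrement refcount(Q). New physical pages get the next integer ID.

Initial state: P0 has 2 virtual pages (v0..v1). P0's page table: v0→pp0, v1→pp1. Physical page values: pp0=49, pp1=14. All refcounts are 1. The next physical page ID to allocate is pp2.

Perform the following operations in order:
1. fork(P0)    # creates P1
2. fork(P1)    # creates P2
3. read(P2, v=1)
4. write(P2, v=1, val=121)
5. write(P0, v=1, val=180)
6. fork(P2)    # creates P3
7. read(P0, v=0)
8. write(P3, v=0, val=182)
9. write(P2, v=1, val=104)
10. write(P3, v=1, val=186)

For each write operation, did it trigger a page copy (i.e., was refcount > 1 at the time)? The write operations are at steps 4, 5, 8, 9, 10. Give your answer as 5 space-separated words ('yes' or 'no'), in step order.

Op 1: fork(P0) -> P1. 2 ppages; refcounts: pp0:2 pp1:2
Op 2: fork(P1) -> P2. 2 ppages; refcounts: pp0:3 pp1:3
Op 3: read(P2, v1) -> 14. No state change.
Op 4: write(P2, v1, 121). refcount(pp1)=3>1 -> COPY to pp2. 3 ppages; refcounts: pp0:3 pp1:2 pp2:1
Op 5: write(P0, v1, 180). refcount(pp1)=2>1 -> COPY to pp3. 4 ppages; refcounts: pp0:3 pp1:1 pp2:1 pp3:1
Op 6: fork(P2) -> P3. 4 ppages; refcounts: pp0:4 pp1:1 pp2:2 pp3:1
Op 7: read(P0, v0) -> 49. No state change.
Op 8: write(P3, v0, 182). refcount(pp0)=4>1 -> COPY to pp4. 5 ppages; refcounts: pp0:3 pp1:1 pp2:2 pp3:1 pp4:1
Op 9: write(P2, v1, 104). refcount(pp2)=2>1 -> COPY to pp5. 6 ppages; refcounts: pp0:3 pp1:1 pp2:1 pp3:1 pp4:1 pp5:1
Op 10: write(P3, v1, 186). refcount(pp2)=1 -> write in place. 6 ppages; refcounts: pp0:3 pp1:1 pp2:1 pp3:1 pp4:1 pp5:1

yes yes yes yes no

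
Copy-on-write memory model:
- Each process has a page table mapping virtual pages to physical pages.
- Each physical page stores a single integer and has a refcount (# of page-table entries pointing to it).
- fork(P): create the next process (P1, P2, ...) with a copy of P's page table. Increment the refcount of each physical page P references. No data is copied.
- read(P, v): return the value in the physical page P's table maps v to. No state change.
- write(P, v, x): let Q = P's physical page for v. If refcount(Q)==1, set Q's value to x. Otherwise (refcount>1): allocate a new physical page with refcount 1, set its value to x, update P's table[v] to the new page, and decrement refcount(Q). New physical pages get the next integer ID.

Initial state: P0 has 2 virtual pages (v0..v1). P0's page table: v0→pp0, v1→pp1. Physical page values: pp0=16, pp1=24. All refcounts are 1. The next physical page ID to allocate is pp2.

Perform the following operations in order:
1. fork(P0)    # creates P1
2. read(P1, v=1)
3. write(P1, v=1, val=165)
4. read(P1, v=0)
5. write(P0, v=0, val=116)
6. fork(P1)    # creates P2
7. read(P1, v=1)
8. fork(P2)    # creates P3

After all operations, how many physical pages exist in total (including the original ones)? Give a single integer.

Op 1: fork(P0) -> P1. 2 ppages; refcounts: pp0:2 pp1:2
Op 2: read(P1, v1) -> 24. No state change.
Op 3: write(P1, v1, 165). refcount(pp1)=2>1 -> COPY to pp2. 3 ppages; refcounts: pp0:2 pp1:1 pp2:1
Op 4: read(P1, v0) -> 16. No state change.
Op 5: write(P0, v0, 116). refcount(pp0)=2>1 -> COPY to pp3. 4 ppages; refcounts: pp0:1 pp1:1 pp2:1 pp3:1
Op 6: fork(P1) -> P2. 4 ppages; refcounts: pp0:2 pp1:1 pp2:2 pp3:1
Op 7: read(P1, v1) -> 165. No state change.
Op 8: fork(P2) -> P3. 4 ppages; refcounts: pp0:3 pp1:1 pp2:3 pp3:1

Answer: 4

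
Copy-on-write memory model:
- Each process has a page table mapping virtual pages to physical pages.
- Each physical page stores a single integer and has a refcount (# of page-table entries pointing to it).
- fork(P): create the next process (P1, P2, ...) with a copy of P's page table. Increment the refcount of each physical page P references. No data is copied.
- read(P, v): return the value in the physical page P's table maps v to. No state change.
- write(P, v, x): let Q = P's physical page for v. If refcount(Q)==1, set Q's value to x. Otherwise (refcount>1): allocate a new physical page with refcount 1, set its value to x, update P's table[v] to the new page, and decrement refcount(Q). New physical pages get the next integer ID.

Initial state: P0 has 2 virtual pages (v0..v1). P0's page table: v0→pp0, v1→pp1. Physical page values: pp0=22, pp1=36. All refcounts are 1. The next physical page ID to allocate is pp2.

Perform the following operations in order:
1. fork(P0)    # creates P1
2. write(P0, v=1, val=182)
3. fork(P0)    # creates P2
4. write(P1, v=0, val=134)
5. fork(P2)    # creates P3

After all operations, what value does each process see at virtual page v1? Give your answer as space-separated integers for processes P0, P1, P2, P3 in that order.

Op 1: fork(P0) -> P1. 2 ppages; refcounts: pp0:2 pp1:2
Op 2: write(P0, v1, 182). refcount(pp1)=2>1 -> COPY to pp2. 3 ppages; refcounts: pp0:2 pp1:1 pp2:1
Op 3: fork(P0) -> P2. 3 ppages; refcounts: pp0:3 pp1:1 pp2:2
Op 4: write(P1, v0, 134). refcount(pp0)=3>1 -> COPY to pp3. 4 ppages; refcounts: pp0:2 pp1:1 pp2:2 pp3:1
Op 5: fork(P2) -> P3. 4 ppages; refcounts: pp0:3 pp1:1 pp2:3 pp3:1
P0: v1 -> pp2 = 182
P1: v1 -> pp1 = 36
P2: v1 -> pp2 = 182
P3: v1 -> pp2 = 182

Answer: 182 36 182 182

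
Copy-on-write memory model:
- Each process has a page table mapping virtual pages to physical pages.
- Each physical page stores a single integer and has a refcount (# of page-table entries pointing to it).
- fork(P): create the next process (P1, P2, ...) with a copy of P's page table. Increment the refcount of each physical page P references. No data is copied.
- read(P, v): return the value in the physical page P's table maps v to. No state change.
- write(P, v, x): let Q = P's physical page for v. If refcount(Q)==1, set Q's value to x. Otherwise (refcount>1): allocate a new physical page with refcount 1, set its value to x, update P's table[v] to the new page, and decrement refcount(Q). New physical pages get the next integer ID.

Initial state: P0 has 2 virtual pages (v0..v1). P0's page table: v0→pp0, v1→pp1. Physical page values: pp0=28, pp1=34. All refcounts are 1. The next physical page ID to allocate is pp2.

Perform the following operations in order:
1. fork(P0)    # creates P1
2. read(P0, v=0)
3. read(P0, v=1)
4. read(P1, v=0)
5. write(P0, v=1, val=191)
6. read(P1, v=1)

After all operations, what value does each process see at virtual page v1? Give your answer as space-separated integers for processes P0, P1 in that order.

Op 1: fork(P0) -> P1. 2 ppages; refcounts: pp0:2 pp1:2
Op 2: read(P0, v0) -> 28. No state change.
Op 3: read(P0, v1) -> 34. No state change.
Op 4: read(P1, v0) -> 28. No state change.
Op 5: write(P0, v1, 191). refcount(pp1)=2>1 -> COPY to pp2. 3 ppages; refcounts: pp0:2 pp1:1 pp2:1
Op 6: read(P1, v1) -> 34. No state change.
P0: v1 -> pp2 = 191
P1: v1 -> pp1 = 34

Answer: 191 34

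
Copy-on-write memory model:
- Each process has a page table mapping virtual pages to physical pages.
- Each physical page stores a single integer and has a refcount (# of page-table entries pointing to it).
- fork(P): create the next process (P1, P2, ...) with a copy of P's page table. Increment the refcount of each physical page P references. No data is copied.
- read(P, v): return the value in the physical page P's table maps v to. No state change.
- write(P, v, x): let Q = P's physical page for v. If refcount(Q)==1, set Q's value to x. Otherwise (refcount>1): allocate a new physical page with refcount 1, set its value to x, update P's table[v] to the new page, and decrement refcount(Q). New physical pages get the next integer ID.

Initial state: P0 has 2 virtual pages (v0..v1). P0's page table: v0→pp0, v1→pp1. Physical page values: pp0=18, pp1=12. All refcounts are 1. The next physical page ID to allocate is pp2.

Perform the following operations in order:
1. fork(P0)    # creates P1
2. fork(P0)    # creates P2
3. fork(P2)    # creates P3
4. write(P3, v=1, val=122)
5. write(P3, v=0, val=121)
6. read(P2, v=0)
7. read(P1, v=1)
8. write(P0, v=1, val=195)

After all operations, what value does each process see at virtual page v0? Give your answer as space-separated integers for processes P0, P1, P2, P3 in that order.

Op 1: fork(P0) -> P1. 2 ppages; refcounts: pp0:2 pp1:2
Op 2: fork(P0) -> P2. 2 ppages; refcounts: pp0:3 pp1:3
Op 3: fork(P2) -> P3. 2 ppages; refcounts: pp0:4 pp1:4
Op 4: write(P3, v1, 122). refcount(pp1)=4>1 -> COPY to pp2. 3 ppages; refcounts: pp0:4 pp1:3 pp2:1
Op 5: write(P3, v0, 121). refcount(pp0)=4>1 -> COPY to pp3. 4 ppages; refcounts: pp0:3 pp1:3 pp2:1 pp3:1
Op 6: read(P2, v0) -> 18. No state change.
Op 7: read(P1, v1) -> 12. No state change.
Op 8: write(P0, v1, 195). refcount(pp1)=3>1 -> COPY to pp4. 5 ppages; refcounts: pp0:3 pp1:2 pp2:1 pp3:1 pp4:1
P0: v0 -> pp0 = 18
P1: v0 -> pp0 = 18
P2: v0 -> pp0 = 18
P3: v0 -> pp3 = 121

Answer: 18 18 18 121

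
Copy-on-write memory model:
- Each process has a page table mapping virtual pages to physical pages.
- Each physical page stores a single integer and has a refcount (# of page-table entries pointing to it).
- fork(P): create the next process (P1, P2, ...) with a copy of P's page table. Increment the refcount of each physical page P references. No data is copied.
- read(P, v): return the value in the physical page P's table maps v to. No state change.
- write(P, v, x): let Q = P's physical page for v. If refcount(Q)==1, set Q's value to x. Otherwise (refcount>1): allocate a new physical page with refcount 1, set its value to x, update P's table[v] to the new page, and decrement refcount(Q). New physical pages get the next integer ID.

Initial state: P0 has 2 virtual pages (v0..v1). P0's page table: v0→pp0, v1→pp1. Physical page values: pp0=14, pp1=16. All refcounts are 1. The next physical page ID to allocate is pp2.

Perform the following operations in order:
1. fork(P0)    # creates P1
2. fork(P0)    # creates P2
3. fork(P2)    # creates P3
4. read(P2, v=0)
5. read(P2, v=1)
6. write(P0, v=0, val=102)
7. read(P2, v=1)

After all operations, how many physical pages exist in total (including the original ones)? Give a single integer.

Op 1: fork(P0) -> P1. 2 ppages; refcounts: pp0:2 pp1:2
Op 2: fork(P0) -> P2. 2 ppages; refcounts: pp0:3 pp1:3
Op 3: fork(P2) -> P3. 2 ppages; refcounts: pp0:4 pp1:4
Op 4: read(P2, v0) -> 14. No state change.
Op 5: read(P2, v1) -> 16. No state change.
Op 6: write(P0, v0, 102). refcount(pp0)=4>1 -> COPY to pp2. 3 ppages; refcounts: pp0:3 pp1:4 pp2:1
Op 7: read(P2, v1) -> 16. No state change.

Answer: 3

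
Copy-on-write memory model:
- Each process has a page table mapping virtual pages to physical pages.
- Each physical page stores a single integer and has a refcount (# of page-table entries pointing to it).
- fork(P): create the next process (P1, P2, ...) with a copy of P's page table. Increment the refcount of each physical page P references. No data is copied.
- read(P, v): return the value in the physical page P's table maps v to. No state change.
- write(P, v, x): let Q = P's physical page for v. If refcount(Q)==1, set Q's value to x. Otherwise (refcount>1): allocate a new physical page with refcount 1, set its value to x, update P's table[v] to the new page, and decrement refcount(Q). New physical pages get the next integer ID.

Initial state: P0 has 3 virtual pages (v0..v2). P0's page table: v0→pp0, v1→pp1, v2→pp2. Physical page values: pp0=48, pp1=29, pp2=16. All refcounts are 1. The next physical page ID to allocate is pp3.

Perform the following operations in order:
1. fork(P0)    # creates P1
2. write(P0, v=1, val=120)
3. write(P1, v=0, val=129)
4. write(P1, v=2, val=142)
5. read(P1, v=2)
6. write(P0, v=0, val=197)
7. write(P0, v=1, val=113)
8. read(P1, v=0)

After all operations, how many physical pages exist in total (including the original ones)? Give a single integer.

Answer: 6

Derivation:
Op 1: fork(P0) -> P1. 3 ppages; refcounts: pp0:2 pp1:2 pp2:2
Op 2: write(P0, v1, 120). refcount(pp1)=2>1 -> COPY to pp3. 4 ppages; refcounts: pp0:2 pp1:1 pp2:2 pp3:1
Op 3: write(P1, v0, 129). refcount(pp0)=2>1 -> COPY to pp4. 5 ppages; refcounts: pp0:1 pp1:1 pp2:2 pp3:1 pp4:1
Op 4: write(P1, v2, 142). refcount(pp2)=2>1 -> COPY to pp5. 6 ppages; refcounts: pp0:1 pp1:1 pp2:1 pp3:1 pp4:1 pp5:1
Op 5: read(P1, v2) -> 142. No state change.
Op 6: write(P0, v0, 197). refcount(pp0)=1 -> write in place. 6 ppages; refcounts: pp0:1 pp1:1 pp2:1 pp3:1 pp4:1 pp5:1
Op 7: write(P0, v1, 113). refcount(pp3)=1 -> write in place. 6 ppages; refcounts: pp0:1 pp1:1 pp2:1 pp3:1 pp4:1 pp5:1
Op 8: read(P1, v0) -> 129. No state change.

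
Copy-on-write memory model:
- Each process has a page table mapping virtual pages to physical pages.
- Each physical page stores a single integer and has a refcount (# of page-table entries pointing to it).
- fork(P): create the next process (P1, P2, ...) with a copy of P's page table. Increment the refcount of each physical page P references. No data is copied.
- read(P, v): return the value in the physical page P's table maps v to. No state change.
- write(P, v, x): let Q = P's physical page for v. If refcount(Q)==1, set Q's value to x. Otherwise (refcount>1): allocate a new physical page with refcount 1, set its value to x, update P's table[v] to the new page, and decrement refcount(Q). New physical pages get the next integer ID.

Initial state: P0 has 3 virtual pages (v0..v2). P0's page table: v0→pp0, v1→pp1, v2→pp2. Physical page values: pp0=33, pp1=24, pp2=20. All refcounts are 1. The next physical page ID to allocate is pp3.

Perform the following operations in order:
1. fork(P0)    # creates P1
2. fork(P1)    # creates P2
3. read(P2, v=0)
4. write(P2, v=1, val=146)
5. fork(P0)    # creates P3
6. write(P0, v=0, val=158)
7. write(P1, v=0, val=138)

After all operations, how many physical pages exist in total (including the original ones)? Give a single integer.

Answer: 6

Derivation:
Op 1: fork(P0) -> P1. 3 ppages; refcounts: pp0:2 pp1:2 pp2:2
Op 2: fork(P1) -> P2. 3 ppages; refcounts: pp0:3 pp1:3 pp2:3
Op 3: read(P2, v0) -> 33. No state change.
Op 4: write(P2, v1, 146). refcount(pp1)=3>1 -> COPY to pp3. 4 ppages; refcounts: pp0:3 pp1:2 pp2:3 pp3:1
Op 5: fork(P0) -> P3. 4 ppages; refcounts: pp0:4 pp1:3 pp2:4 pp3:1
Op 6: write(P0, v0, 158). refcount(pp0)=4>1 -> COPY to pp4. 5 ppages; refcounts: pp0:3 pp1:3 pp2:4 pp3:1 pp4:1
Op 7: write(P1, v0, 138). refcount(pp0)=3>1 -> COPY to pp5. 6 ppages; refcounts: pp0:2 pp1:3 pp2:4 pp3:1 pp4:1 pp5:1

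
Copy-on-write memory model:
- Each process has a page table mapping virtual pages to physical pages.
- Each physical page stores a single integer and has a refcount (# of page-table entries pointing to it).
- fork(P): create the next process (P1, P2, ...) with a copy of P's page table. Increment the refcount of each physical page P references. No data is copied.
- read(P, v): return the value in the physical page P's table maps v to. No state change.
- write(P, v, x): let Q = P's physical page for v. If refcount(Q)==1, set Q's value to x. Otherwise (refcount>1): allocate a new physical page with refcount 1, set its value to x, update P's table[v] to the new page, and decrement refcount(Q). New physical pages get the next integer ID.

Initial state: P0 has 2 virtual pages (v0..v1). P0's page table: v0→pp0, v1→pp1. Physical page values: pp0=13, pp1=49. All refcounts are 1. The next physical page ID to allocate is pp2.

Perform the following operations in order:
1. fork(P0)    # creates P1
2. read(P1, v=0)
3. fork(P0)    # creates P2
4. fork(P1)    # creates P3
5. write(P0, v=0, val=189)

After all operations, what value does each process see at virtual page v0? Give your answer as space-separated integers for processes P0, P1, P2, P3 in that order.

Op 1: fork(P0) -> P1. 2 ppages; refcounts: pp0:2 pp1:2
Op 2: read(P1, v0) -> 13. No state change.
Op 3: fork(P0) -> P2. 2 ppages; refcounts: pp0:3 pp1:3
Op 4: fork(P1) -> P3. 2 ppages; refcounts: pp0:4 pp1:4
Op 5: write(P0, v0, 189). refcount(pp0)=4>1 -> COPY to pp2. 3 ppages; refcounts: pp0:3 pp1:4 pp2:1
P0: v0 -> pp2 = 189
P1: v0 -> pp0 = 13
P2: v0 -> pp0 = 13
P3: v0 -> pp0 = 13

Answer: 189 13 13 13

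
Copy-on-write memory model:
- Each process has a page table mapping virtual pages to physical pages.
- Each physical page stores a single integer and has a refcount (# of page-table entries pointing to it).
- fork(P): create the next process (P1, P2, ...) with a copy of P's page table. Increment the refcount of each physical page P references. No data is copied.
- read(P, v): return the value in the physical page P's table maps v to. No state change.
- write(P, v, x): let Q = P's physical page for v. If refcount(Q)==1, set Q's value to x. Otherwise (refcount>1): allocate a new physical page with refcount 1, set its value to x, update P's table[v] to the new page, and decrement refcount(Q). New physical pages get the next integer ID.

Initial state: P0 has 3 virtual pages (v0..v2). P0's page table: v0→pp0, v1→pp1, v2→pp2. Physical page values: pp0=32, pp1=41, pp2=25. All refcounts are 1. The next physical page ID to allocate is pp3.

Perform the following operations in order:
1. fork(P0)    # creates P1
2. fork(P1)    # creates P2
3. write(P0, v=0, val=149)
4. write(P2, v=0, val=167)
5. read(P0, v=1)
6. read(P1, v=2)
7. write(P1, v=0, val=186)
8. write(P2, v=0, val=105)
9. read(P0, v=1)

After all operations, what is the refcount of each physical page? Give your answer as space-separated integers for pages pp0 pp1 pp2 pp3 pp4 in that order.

Answer: 1 3 3 1 1

Derivation:
Op 1: fork(P0) -> P1. 3 ppages; refcounts: pp0:2 pp1:2 pp2:2
Op 2: fork(P1) -> P2. 3 ppages; refcounts: pp0:3 pp1:3 pp2:3
Op 3: write(P0, v0, 149). refcount(pp0)=3>1 -> COPY to pp3. 4 ppages; refcounts: pp0:2 pp1:3 pp2:3 pp3:1
Op 4: write(P2, v0, 167). refcount(pp0)=2>1 -> COPY to pp4. 5 ppages; refcounts: pp0:1 pp1:3 pp2:3 pp3:1 pp4:1
Op 5: read(P0, v1) -> 41. No state change.
Op 6: read(P1, v2) -> 25. No state change.
Op 7: write(P1, v0, 186). refcount(pp0)=1 -> write in place. 5 ppages; refcounts: pp0:1 pp1:3 pp2:3 pp3:1 pp4:1
Op 8: write(P2, v0, 105). refcount(pp4)=1 -> write in place. 5 ppages; refcounts: pp0:1 pp1:3 pp2:3 pp3:1 pp4:1
Op 9: read(P0, v1) -> 41. No state change.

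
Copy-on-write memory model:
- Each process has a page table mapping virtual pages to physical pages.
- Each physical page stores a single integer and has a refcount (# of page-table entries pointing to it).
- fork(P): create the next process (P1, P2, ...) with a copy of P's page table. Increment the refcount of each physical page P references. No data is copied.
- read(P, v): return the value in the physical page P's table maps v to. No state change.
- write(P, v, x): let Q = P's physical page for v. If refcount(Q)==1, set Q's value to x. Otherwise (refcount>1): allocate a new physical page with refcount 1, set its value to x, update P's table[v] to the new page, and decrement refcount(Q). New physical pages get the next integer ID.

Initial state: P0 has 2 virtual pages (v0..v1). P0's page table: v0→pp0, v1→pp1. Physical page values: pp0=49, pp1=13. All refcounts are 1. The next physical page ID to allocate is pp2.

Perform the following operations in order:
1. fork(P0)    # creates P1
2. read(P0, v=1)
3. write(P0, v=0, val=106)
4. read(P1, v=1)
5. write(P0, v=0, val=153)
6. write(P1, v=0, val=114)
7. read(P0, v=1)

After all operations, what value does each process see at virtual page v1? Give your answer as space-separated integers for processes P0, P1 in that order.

Answer: 13 13

Derivation:
Op 1: fork(P0) -> P1. 2 ppages; refcounts: pp0:2 pp1:2
Op 2: read(P0, v1) -> 13. No state change.
Op 3: write(P0, v0, 106). refcount(pp0)=2>1 -> COPY to pp2. 3 ppages; refcounts: pp0:1 pp1:2 pp2:1
Op 4: read(P1, v1) -> 13. No state change.
Op 5: write(P0, v0, 153). refcount(pp2)=1 -> write in place. 3 ppages; refcounts: pp0:1 pp1:2 pp2:1
Op 6: write(P1, v0, 114). refcount(pp0)=1 -> write in place. 3 ppages; refcounts: pp0:1 pp1:2 pp2:1
Op 7: read(P0, v1) -> 13. No state change.
P0: v1 -> pp1 = 13
P1: v1 -> pp1 = 13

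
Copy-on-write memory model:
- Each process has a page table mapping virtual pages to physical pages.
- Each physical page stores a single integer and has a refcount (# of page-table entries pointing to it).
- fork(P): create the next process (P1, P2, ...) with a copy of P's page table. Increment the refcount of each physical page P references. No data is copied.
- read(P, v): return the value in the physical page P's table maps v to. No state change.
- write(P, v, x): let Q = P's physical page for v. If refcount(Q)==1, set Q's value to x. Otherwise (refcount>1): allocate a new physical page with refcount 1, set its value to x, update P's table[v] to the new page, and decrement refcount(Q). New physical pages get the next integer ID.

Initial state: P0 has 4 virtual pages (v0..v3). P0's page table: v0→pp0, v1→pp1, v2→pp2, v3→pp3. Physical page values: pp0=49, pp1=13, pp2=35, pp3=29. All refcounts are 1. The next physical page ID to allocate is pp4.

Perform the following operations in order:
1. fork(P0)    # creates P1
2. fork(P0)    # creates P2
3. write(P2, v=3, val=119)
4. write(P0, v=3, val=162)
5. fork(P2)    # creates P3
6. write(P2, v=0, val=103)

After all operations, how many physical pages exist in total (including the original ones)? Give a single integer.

Op 1: fork(P0) -> P1. 4 ppages; refcounts: pp0:2 pp1:2 pp2:2 pp3:2
Op 2: fork(P0) -> P2. 4 ppages; refcounts: pp0:3 pp1:3 pp2:3 pp3:3
Op 3: write(P2, v3, 119). refcount(pp3)=3>1 -> COPY to pp4. 5 ppages; refcounts: pp0:3 pp1:3 pp2:3 pp3:2 pp4:1
Op 4: write(P0, v3, 162). refcount(pp3)=2>1 -> COPY to pp5. 6 ppages; refcounts: pp0:3 pp1:3 pp2:3 pp3:1 pp4:1 pp5:1
Op 5: fork(P2) -> P3. 6 ppages; refcounts: pp0:4 pp1:4 pp2:4 pp3:1 pp4:2 pp5:1
Op 6: write(P2, v0, 103). refcount(pp0)=4>1 -> COPY to pp6. 7 ppages; refcounts: pp0:3 pp1:4 pp2:4 pp3:1 pp4:2 pp5:1 pp6:1

Answer: 7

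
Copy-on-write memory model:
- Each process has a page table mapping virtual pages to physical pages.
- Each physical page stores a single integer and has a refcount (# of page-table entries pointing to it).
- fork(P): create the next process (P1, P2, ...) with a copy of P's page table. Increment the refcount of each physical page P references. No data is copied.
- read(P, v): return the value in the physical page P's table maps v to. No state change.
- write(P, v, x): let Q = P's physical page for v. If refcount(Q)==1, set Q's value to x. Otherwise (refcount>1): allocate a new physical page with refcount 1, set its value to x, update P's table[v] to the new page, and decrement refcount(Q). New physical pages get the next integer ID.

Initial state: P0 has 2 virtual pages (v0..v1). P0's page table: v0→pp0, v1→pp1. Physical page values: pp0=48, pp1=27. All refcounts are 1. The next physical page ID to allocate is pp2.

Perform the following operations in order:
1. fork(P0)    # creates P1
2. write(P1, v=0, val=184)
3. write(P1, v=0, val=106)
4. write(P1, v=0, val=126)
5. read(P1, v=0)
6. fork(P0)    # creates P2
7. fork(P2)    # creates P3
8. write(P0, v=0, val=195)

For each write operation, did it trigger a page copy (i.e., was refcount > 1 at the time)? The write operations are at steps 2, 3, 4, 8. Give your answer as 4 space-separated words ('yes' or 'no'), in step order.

Op 1: fork(P0) -> P1. 2 ppages; refcounts: pp0:2 pp1:2
Op 2: write(P1, v0, 184). refcount(pp0)=2>1 -> COPY to pp2. 3 ppages; refcounts: pp0:1 pp1:2 pp2:1
Op 3: write(P1, v0, 106). refcount(pp2)=1 -> write in place. 3 ppages; refcounts: pp0:1 pp1:2 pp2:1
Op 4: write(P1, v0, 126). refcount(pp2)=1 -> write in place. 3 ppages; refcounts: pp0:1 pp1:2 pp2:1
Op 5: read(P1, v0) -> 126. No state change.
Op 6: fork(P0) -> P2. 3 ppages; refcounts: pp0:2 pp1:3 pp2:1
Op 7: fork(P2) -> P3. 3 ppages; refcounts: pp0:3 pp1:4 pp2:1
Op 8: write(P0, v0, 195). refcount(pp0)=3>1 -> COPY to pp3. 4 ppages; refcounts: pp0:2 pp1:4 pp2:1 pp3:1

yes no no yes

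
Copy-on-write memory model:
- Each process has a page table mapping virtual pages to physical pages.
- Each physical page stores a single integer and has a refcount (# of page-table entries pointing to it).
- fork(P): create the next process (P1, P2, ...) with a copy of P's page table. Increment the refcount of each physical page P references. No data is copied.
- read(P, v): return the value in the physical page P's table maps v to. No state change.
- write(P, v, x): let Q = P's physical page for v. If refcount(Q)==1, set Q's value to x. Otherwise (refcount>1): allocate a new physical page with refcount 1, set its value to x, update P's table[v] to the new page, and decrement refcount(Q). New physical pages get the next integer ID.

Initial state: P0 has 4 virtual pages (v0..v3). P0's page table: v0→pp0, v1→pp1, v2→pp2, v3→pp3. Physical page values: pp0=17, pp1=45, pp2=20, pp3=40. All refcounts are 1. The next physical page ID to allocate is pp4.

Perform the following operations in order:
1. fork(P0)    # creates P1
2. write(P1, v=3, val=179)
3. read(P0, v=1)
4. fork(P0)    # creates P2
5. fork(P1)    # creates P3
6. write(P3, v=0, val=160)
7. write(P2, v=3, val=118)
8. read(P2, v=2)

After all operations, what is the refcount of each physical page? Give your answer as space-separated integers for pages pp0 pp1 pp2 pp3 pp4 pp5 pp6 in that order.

Op 1: fork(P0) -> P1. 4 ppages; refcounts: pp0:2 pp1:2 pp2:2 pp3:2
Op 2: write(P1, v3, 179). refcount(pp3)=2>1 -> COPY to pp4. 5 ppages; refcounts: pp0:2 pp1:2 pp2:2 pp3:1 pp4:1
Op 3: read(P0, v1) -> 45. No state change.
Op 4: fork(P0) -> P2. 5 ppages; refcounts: pp0:3 pp1:3 pp2:3 pp3:2 pp4:1
Op 5: fork(P1) -> P3. 5 ppages; refcounts: pp0:4 pp1:4 pp2:4 pp3:2 pp4:2
Op 6: write(P3, v0, 160). refcount(pp0)=4>1 -> COPY to pp5. 6 ppages; refcounts: pp0:3 pp1:4 pp2:4 pp3:2 pp4:2 pp5:1
Op 7: write(P2, v3, 118). refcount(pp3)=2>1 -> COPY to pp6. 7 ppages; refcounts: pp0:3 pp1:4 pp2:4 pp3:1 pp4:2 pp5:1 pp6:1
Op 8: read(P2, v2) -> 20. No state change.

Answer: 3 4 4 1 2 1 1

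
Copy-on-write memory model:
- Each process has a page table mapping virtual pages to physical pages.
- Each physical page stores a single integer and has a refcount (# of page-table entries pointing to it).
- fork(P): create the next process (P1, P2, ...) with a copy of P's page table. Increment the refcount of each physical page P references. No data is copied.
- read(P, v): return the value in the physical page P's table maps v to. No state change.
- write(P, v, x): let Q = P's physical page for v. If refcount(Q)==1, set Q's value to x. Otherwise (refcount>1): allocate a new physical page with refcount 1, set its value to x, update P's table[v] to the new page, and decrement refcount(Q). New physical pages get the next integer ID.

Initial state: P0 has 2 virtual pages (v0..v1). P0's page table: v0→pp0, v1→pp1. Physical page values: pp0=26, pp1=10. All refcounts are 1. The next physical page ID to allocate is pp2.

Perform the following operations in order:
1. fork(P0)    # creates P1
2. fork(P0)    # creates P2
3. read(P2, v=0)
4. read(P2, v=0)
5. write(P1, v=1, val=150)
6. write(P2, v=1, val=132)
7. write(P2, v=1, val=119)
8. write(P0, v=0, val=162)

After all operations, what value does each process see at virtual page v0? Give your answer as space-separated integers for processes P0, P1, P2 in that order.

Answer: 162 26 26

Derivation:
Op 1: fork(P0) -> P1. 2 ppages; refcounts: pp0:2 pp1:2
Op 2: fork(P0) -> P2. 2 ppages; refcounts: pp0:3 pp1:3
Op 3: read(P2, v0) -> 26. No state change.
Op 4: read(P2, v0) -> 26. No state change.
Op 5: write(P1, v1, 150). refcount(pp1)=3>1 -> COPY to pp2. 3 ppages; refcounts: pp0:3 pp1:2 pp2:1
Op 6: write(P2, v1, 132). refcount(pp1)=2>1 -> COPY to pp3. 4 ppages; refcounts: pp0:3 pp1:1 pp2:1 pp3:1
Op 7: write(P2, v1, 119). refcount(pp3)=1 -> write in place. 4 ppages; refcounts: pp0:3 pp1:1 pp2:1 pp3:1
Op 8: write(P0, v0, 162). refcount(pp0)=3>1 -> COPY to pp4. 5 ppages; refcounts: pp0:2 pp1:1 pp2:1 pp3:1 pp4:1
P0: v0 -> pp4 = 162
P1: v0 -> pp0 = 26
P2: v0 -> pp0 = 26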